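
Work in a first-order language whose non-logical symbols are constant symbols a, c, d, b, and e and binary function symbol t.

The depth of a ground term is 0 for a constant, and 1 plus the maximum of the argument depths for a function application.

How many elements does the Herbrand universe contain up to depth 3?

Write N_k for the number of ground terms of depth ≤ k. A term of depth ≤ k is either a constant or a function symbol applied to arguments of depth ≤ k−1, so N_k = 5 + N_{k-1}^2.
N_0 = 5
N_1 = 5 + 5^2 = 30
N_2 = 5 + 30^2 = 905
N_3 = 5 + 905^2 = 819030

819030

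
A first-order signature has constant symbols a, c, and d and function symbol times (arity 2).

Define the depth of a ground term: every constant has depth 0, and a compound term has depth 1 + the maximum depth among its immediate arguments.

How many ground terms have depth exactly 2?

Write N_k for the number of ground terms of depth ≤ k. A term of depth ≤ k is either a constant or a function symbol applied to arguments of depth ≤ k−1, so N_k = 3 + N_{k-1}^2.
N_0 = 3
N_1 = 3 + 3^2 = 12
N_2 = 3 + 12^2 = 147
Terms of depth exactly 2: N_2 − N_1 = 147 − 12 = 135.

135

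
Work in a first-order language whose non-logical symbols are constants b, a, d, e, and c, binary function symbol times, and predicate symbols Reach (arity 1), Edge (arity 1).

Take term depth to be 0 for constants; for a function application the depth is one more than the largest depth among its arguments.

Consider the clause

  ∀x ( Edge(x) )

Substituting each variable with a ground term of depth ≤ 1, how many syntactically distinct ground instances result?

30

Ground terms of depth ≤ 1:
  Let N_k = |{terms of depth ≤ k}|. Then N_0 = 5 and N_k = 5 + N_{k-1}^2 for k ≥ 1 (one summand per function symbol, arity giving the exponent).
  N_0 = 5
  N_1 = 5 + 5^2 = 30
So there are 30 ground terms available for substitution.
The clause has 1 distinct variable (x), which appears in the body. In the free term algebra distinct substitutions yield syntactically distinct ground instances.
Number of ground instances = 30.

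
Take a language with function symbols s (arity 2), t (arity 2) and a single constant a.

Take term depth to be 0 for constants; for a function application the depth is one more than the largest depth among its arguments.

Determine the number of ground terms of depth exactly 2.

Let N_k = |{terms of depth ≤ k}|. Then N_0 = 1 and N_k = 1 + N_{k-1}^2 + N_{k-1}^2 for k ≥ 1 (one summand per function symbol, arity giving the exponent).
N_0 = 1
N_1 = 1 + 1^2 + 1^2 = 3
N_2 = 1 + 3^2 + 3^2 = 19
Terms of depth exactly 2: N_2 − N_1 = 19 − 3 = 16.

16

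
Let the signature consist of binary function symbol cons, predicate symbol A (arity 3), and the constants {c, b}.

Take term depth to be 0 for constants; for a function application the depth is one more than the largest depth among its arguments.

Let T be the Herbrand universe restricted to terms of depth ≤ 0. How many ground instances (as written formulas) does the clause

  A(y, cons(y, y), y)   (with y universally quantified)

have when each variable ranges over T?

2

Ground terms of depth ≤ 0:
  Let N_k count ground terms of depth at most k. Each non-constant term of depth ≤ k is some function symbol applied to depth-≤(k−1) arguments, giving N_k = 2 + N_{k-1}^2.
  N_0 = 2
So there are 2 ground terms available for substitution.
There is 1 variable to instantiate (y),  occurring in at least one literal, so different choices give different ground instances.
Number of ground instances = 2.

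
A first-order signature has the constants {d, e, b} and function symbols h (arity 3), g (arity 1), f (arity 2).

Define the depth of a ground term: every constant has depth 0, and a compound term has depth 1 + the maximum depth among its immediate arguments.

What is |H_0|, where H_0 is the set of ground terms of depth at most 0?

3

Write N_k for the number of ground terms of depth ≤ k. A term of depth ≤ k is either a constant or a function symbol applied to arguments of depth ≤ k−1, so N_k = 3 + N_{k-1}^3 + N_{k-1} + N_{k-1}^2.
N_0 = 3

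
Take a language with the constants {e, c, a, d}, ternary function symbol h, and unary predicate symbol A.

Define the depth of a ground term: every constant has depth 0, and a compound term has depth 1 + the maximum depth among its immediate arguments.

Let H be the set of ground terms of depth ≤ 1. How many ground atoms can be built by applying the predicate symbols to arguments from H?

68

First count ground terms of depth ≤ 1.
Let N_k count ground terms of depth at most k. Each non-constant term of depth ≤ k is some function symbol applied to depth-≤(k−1) arguments, giving N_k = 4 + N_{k-1}^3.
N_0 = 4
N_1 = 4 + 4^3 = 68
So |H| = 68.
For each predicate symbol, the number of ground atoms is |H| raised to its arity; summing:
  A: 68
Total ground atoms: 68.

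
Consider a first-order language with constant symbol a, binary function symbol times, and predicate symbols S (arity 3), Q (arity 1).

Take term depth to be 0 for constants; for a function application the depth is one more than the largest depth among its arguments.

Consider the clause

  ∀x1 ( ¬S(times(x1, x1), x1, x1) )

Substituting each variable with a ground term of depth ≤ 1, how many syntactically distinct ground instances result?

Ground terms of depth ≤ 1:
  Write N_k for the number of ground terms of depth ≤ k. A term of depth ≤ k is either a constant or a function symbol applied to arguments of depth ≤ k−1, so N_k = 1 + N_{k-1}^2.
  N_0 = 1
  N_1 = 1 + 1^2 = 2
  Explicitly: a, times(a, a).
So there are 2 ground terms available for substitution.
The body mentions the single quantified variable x1; since ground terms form a free algebra, no two substitutions collapse to the same formula.
Number of ground instances = 2.

2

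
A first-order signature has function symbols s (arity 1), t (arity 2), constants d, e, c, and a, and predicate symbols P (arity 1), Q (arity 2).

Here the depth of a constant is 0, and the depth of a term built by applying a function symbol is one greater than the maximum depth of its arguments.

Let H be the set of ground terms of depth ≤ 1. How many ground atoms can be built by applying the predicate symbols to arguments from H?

First count ground terms of depth ≤ 1.
If N_k denotes the number of depth-≤k ground terms, the 4 constants give N_0 = 4, and each function symbol of arity r contributes N_{k-1}^r new terms at level k: N_k = 4 + N_{k-1} + N_{k-1}^2.
N_0 = 4
N_1 = 4 + 4 + 4^2 = 24
So |H| = 24.
Each predicate of arity r yields |H|^r ground atoms (one per choice of an r-tuple from H):
  P: 24;  Q: 24^2 = 576
Total ground atoms: 24 + 576 = 600.

600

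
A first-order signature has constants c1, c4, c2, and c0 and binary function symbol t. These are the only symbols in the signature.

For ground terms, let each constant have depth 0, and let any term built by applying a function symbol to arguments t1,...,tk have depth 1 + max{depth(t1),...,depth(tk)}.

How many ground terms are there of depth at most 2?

Let N_k = |{terms of depth ≤ k}|. Then N_0 = 4 and N_k = 4 + N_{k-1}^2 for k ≥ 1 (one summand per function symbol, arity giving the exponent).
N_0 = 4
N_1 = 4 + 4^2 = 20
N_2 = 4 + 20^2 = 404

404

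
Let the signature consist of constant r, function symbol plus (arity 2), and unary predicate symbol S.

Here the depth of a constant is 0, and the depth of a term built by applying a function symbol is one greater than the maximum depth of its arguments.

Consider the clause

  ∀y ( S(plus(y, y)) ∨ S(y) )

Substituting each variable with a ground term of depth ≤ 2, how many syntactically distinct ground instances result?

5

Ground terms of depth ≤ 2:
  Let N_k = |{terms of depth ≤ k}|. Then N_0 = 1 and N_k = 1 + N_{k-1}^2 for k ≥ 1 (one summand per function symbol, arity giving the exponent).
  N_0 = 1
  N_1 = 1 + 1^2 = 2
  N_2 = 1 + 2^2 = 5
So there are 5 ground terms available for substitution.
The body mentions the single quantified variable y; since ground terms form a free algebra, no two substitutions collapse to the same formula.
Number of ground instances = 5.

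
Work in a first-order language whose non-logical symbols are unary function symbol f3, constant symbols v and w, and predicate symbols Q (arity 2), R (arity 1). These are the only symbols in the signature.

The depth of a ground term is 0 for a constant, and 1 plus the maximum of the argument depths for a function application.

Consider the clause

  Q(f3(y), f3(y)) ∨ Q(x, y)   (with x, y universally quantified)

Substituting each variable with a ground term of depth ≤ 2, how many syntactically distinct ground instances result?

36

Ground terms of depth ≤ 2:
  If N_k denotes the number of depth-≤k ground terms, the 2 constants give N_0 = 2, and each function symbol of arity r contributes N_{k-1}^r new terms at level k: N_k = 2 + N_{k-1}.
  N_0 = 2
  N_1 = 2 + 2 = 4
  N_2 = 2 + 4 = 6
  Explicitly: v, w, f3(v), f3(w), f3(f3(v)), f3(f3(w)).
So there are 6 ground terms available for substitution.
The clause has 2 distinct variables (x, y), each appearing in the body. In the free term algebra distinct substitutions yield syntactically distinct ground instances.
Number of ground instances = 6^2 = 36.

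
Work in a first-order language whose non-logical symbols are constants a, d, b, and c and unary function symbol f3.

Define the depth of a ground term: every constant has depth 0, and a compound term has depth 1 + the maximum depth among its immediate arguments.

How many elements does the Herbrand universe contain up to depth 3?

16

Let N_k = |{terms of depth ≤ k}|. Then N_0 = 4 and N_k = 4 + N_{k-1} for k ≥ 1 (one summand per function symbol, arity giving the exponent).
N_0 = 4
N_1 = 4 + 4 = 8
N_2 = 4 + 8 = 12
N_3 = 4 + 12 = 16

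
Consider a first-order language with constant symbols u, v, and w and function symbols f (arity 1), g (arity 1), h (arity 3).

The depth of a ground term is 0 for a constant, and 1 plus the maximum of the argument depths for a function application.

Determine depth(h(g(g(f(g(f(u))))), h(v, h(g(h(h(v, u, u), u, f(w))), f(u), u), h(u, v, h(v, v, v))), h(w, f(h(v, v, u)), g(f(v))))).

6

depth(f(u)) = 1 + depth(u) = 1 + 0 = 1
depth(g(f(u))) = 1 + depth(f(u)) = 1 + 1 = 2
depth(f(g(f(u)))) = 1 + depth(g(f(u))) = 1 + 2 = 3
depth(g(f(g(f(u))))) = 1 + depth(f(g(f(u)))) = 1 + 3 = 4
depth(g(g(f(g(f(u)))))) = 1 + depth(g(f(g(f(u))))) = 1 + 4 = 5
depth(h(v, u, u)) = 1 + max(0, 0, 0) = 1
depth(f(w)) = 1 + depth(w) = 1 + 0 = 1
depth(h(h(v, u, u), u, f(w))) = 1 + max(1, 0, 1) = 2
depth(g(h(h(v, u, u), u, f(w)))) = 1 + depth(h(h(v, u, u), u, f(w))) = 1 + 2 = 3
depth(h(g(h(h(v, u, u), u, f(w))), f(u), u)) = 1 + max(3, 1, 0) = 4
depth(h(v, v, v)) = 1 + max(0, 0, 0) = 1
depth(h(u, v, h(v, v, v))) = 1 + max(0, 0, 1) = 2
depth(h(v, h(g(h(h(v, u, u), u, f(w))), f(u), u), h(u, v, h(v, v, v)))) = 1 + max(0, 4, 2) = 5
depth(h(v, v, u)) = 1 + max(0, 0, 0) = 1
depth(f(h(v, v, u))) = 1 + depth(h(v, v, u)) = 1 + 1 = 2
depth(f(v)) = 1 + depth(v) = 1 + 0 = 1
depth(g(f(v))) = 1 + depth(f(v)) = 1 + 1 = 2
depth(h(w, f(h(v, v, u)), g(f(v)))) = 1 + max(0, 2, 2) = 3
depth(h(g(g(f(g(f(u))))), h(v, h(g(h(h(v, u, u), u, f(w))), f(u), u), h(u, v, h(v, v, v))), h(w, f(h(v, v, u)), g(f(v))))) = 1 + max(5, 5, 3) = 6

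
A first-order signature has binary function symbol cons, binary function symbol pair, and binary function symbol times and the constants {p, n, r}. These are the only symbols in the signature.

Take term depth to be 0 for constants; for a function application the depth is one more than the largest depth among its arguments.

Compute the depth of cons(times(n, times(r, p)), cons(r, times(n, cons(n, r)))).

4

depth(times(r, p)) = 1 + max(0, 0) = 1
depth(times(n, times(r, p))) = 1 + max(0, 1) = 2
depth(cons(n, r)) = 1 + max(0, 0) = 1
depth(times(n, cons(n, r))) = 1 + max(0, 1) = 2
depth(cons(r, times(n, cons(n, r)))) = 1 + max(0, 2) = 3
depth(cons(times(n, times(r, p)), cons(r, times(n, cons(n, r))))) = 1 + max(2, 3) = 4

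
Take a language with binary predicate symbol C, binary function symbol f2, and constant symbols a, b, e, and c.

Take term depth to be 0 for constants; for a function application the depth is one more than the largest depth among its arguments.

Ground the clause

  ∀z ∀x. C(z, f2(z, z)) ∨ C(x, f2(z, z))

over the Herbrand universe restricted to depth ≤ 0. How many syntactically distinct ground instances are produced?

Ground terms of depth ≤ 0:
  Write N_k for the number of ground terms of depth ≤ k. A term of depth ≤ k is either a constant or a function symbol applied to arguments of depth ≤ k−1, so N_k = 4 + N_{k-1}^2.
  N_0 = 4
  Explicitly: a, b, e, c.
So there are 4 ground terms available for substitution.
The body mentions every one of the 2 quantified variables; since ground terms form a free algebra, no two substitutions collapse to the same formula.
Number of ground instances = 4^2 = 16.

16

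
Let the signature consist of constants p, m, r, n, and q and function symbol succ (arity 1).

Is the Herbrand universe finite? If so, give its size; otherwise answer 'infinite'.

infinite

The signature has at least one function symbol (succ, arity 1) and at least one constant (p).
Iterating succ gives infinitely many distinct ground terms: p, succ(p), succ(succ(p)), ...
So the Herbrand universe is infinite.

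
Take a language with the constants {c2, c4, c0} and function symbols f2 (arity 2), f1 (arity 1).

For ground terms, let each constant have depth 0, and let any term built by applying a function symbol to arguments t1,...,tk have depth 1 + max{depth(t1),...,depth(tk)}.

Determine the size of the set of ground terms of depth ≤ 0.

3

Let N_k count ground terms of depth at most k. Each non-constant term of depth ≤ k is some function symbol applied to depth-≤(k−1) arguments, giving N_k = 3 + N_{k-1}^2 + N_{k-1}.
N_0 = 3
Explicitly: c2, c4, c0.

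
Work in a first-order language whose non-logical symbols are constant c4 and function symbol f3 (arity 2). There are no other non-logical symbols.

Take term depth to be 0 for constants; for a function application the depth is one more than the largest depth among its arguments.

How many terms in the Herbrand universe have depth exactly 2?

3

Write N_k for the number of ground terms of depth ≤ k. A term of depth ≤ k is either a constant or a function symbol applied to arguments of depth ≤ k−1, so N_k = 1 + N_{k-1}^2.
N_0 = 1
N_1 = 1 + 1^2 = 2
N_2 = 1 + 2^2 = 5
Terms of depth exactly 2: N_2 − N_1 = 5 − 2 = 3.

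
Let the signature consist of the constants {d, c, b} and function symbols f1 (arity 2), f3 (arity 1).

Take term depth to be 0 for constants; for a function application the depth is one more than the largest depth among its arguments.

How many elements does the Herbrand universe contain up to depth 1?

Let N_k = |{terms of depth ≤ k}|. Then N_0 = 3 and N_k = 3 + N_{k-1}^2 + N_{k-1} for k ≥ 1 (one summand per function symbol, arity giving the exponent).
N_0 = 3
N_1 = 3 + 3^2 + 3 = 15

15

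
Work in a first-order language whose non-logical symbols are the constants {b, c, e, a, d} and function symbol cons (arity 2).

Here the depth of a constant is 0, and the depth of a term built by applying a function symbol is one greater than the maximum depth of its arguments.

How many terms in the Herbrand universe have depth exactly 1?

25

Count level by level. With function symbols cons/2, the terms of depth ≤ k are the 5 constants together with each function applied to depth-≤(k−1) tuples, so N_k = 5 + N_{k-1}^2.
N_0 = 5
N_1 = 5 + 5^2 = 30
Terms of depth exactly 1: N_1 − N_0 = 30 − 5 = 25.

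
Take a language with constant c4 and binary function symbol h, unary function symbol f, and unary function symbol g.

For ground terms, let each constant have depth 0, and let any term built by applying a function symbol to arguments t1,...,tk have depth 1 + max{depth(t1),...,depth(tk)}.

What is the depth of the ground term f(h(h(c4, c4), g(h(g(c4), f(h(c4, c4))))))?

6

depth(h(c4, c4)) = 1 + max(0, 0) = 1
depth(g(c4)) = 1 + depth(c4) = 1 + 0 = 1
depth(f(h(c4, c4))) = 1 + depth(h(c4, c4)) = 1 + 1 = 2
depth(h(g(c4), f(h(c4, c4)))) = 1 + max(1, 2) = 3
depth(g(h(g(c4), f(h(c4, c4))))) = 1 + depth(h(g(c4), f(h(c4, c4)))) = 1 + 3 = 4
depth(h(h(c4, c4), g(h(g(c4), f(h(c4, c4)))))) = 1 + max(1, 4) = 5
depth(f(h(h(c4, c4), g(h(g(c4), f(h(c4, c4))))))) = 1 + depth(h(h(c4, c4), g(h(g(c4), f(h(c4, c4)))))) = 1 + 5 = 6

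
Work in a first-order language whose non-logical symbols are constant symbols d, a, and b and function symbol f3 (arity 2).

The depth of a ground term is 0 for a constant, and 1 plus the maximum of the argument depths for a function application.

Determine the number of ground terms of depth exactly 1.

9

Let N_k count ground terms of depth at most k. Each non-constant term of depth ≤ k is some function symbol applied to depth-≤(k−1) arguments, giving N_k = 3 + N_{k-1}^2.
N_0 = 3
N_1 = 3 + 3^2 = 12
Terms of depth exactly 1: N_1 − N_0 = 12 − 3 = 9.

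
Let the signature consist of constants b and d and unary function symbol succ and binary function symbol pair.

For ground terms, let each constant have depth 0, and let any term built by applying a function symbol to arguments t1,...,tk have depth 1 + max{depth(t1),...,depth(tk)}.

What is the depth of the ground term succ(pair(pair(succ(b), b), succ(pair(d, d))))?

depth(succ(b)) = 1 + depth(b) = 1 + 0 = 1
depth(pair(succ(b), b)) = 1 + max(1, 0) = 2
depth(pair(d, d)) = 1 + max(0, 0) = 1
depth(succ(pair(d, d))) = 1 + depth(pair(d, d)) = 1 + 1 = 2
depth(pair(pair(succ(b), b), succ(pair(d, d)))) = 1 + max(2, 2) = 3
depth(succ(pair(pair(succ(b), b), succ(pair(d, d))))) = 1 + depth(pair(pair(succ(b), b), succ(pair(d, d)))) = 1 + 3 = 4

4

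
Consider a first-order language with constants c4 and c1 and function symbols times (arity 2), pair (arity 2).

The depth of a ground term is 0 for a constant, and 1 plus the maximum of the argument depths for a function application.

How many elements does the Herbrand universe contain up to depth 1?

Let N_k count ground terms of depth at most k. Each non-constant term of depth ≤ k is some function symbol applied to depth-≤(k−1) arguments, giving N_k = 2 + N_{k-1}^2 + N_{k-1}^2.
N_0 = 2
N_1 = 2 + 2^2 + 2^2 = 10
Explicitly: c4, c1, times(c4, c4), times(c4, c1), times(c1, c4), times(c1, c1), pair(c4, c4), pair(c4, c1), pair(c1, c4), pair(c1, c1).

10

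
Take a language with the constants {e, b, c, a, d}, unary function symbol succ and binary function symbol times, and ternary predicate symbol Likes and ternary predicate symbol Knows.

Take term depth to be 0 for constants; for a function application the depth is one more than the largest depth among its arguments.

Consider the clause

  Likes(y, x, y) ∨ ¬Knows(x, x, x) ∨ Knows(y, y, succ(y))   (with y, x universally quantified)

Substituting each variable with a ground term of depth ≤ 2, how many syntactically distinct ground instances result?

1600225

Ground terms of depth ≤ 2:
  Let N_k = |{terms of depth ≤ k}|. Then N_0 = 5 and N_k = 5 + N_{k-1} + N_{k-1}^2 for k ≥ 1 (one summand per function symbol, arity giving the exponent).
  N_0 = 5
  N_1 = 5 + 5 + 5^2 = 35
  N_2 = 5 + 35 + 35^2 = 1265
So there are 1265 ground terms available for substitution.
Each of y, x ranges independently over the available ground terms, and distinct assignments produce distinct instances.
Number of ground instances = 1265^2 = 1600225.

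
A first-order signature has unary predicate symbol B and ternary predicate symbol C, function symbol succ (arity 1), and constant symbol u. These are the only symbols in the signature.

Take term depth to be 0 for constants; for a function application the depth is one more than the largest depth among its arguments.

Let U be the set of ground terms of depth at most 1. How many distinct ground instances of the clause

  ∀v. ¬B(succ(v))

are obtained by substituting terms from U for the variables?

2

Ground terms of depth ≤ 1:
  If N_k denotes the number of depth-≤k ground terms, the 1 constant gives N_0 = 1, and each function symbol of arity r contributes N_{k-1}^r new terms at level k: N_k = 1 + N_{k-1}.
  N_0 = 1
  N_1 = 1 + 1 = 2
So there are 2 ground terms available for substitution.
There is 1 variable to instantiate (v),  occurring in at least one literal, so different choices give different ground instances.
Number of ground instances = 2.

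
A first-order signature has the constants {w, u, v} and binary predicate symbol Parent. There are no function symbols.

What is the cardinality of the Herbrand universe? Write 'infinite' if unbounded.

3

There are no function symbols, so every ground term is one of the 3 constants.
The Herbrand universe is {w, u, v}, which is finite with 3 elements.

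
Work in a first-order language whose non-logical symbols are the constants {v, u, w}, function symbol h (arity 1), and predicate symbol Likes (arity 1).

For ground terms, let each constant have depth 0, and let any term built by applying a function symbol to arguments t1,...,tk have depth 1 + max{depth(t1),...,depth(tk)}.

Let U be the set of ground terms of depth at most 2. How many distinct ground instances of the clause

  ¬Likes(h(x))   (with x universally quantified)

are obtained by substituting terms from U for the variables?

Ground terms of depth ≤ 2:
  Count level by level. With function symbols h/1, the terms of depth ≤ k are the 3 constants together with each function applied to depth-≤(k−1) tuples, so N_k = 3 + N_{k-1}.
  N_0 = 3
  N_1 = 3 + 3 = 6
  N_2 = 3 + 6 = 9
So there are 9 ground terms available for substitution.
The body mentions the single quantified variable x; since ground terms form a free algebra, no two substitutions collapse to the same formula.
Number of ground instances = 9.

9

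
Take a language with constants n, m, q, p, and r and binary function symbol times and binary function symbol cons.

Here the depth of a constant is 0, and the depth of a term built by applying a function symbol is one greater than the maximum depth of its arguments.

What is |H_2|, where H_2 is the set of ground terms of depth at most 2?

Let N_k count ground terms of depth at most k. Each non-constant term of depth ≤ k is some function symbol applied to depth-≤(k−1) arguments, giving N_k = 5 + N_{k-1}^2 + N_{k-1}^2.
N_0 = 5
N_1 = 5 + 5^2 + 5^2 = 55
N_2 = 5 + 55^2 + 55^2 = 6055

6055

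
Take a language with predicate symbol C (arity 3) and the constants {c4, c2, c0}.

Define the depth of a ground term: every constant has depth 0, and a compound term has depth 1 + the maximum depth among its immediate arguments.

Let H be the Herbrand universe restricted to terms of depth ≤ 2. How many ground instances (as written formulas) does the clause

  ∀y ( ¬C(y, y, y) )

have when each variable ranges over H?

3

Ground terms of depth ≤ 2:
  With no function symbols every ground term is a constant, so there are exactly 3 ground terms at every depth bound.
  N_0 = 3
  N_1 = 3
  N_2 = 3
  Explicitly: c4, c2, c0.
So there are 3 ground terms available for substitution.
The body mentions the single quantified variable y; since ground terms form a free algebra, no two substitutions collapse to the same formula.
Number of ground instances = 3.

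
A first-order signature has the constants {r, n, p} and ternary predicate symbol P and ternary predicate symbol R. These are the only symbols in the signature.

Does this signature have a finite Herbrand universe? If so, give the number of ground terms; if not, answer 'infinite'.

There are no function symbols, so every ground term is one of the 3 constants.
The Herbrand universe is {r, n, p}, which is finite with 3 elements.

3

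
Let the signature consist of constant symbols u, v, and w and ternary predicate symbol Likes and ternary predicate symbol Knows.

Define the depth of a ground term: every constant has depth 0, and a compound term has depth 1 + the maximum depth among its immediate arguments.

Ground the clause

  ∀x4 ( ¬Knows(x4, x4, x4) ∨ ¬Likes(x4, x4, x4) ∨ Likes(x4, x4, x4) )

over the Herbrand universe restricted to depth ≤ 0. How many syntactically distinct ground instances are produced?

3

Ground terms of depth ≤ 0:
  With no function symbols every ground term is a constant, so there are exactly 3 ground terms at every depth bound.
  N_0 = 3
  Explicitly: u, v, w.
So there are 3 ground terms available for substitution.
The variable x4 ranges independently over the available ground terms, and distinct assignments produce distinct instances.
Number of ground instances = 3.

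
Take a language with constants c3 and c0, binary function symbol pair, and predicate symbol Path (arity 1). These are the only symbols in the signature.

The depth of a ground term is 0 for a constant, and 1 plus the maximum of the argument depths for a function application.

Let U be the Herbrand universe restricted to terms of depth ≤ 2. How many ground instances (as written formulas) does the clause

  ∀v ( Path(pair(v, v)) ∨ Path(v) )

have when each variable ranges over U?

Ground terms of depth ≤ 2:
  Count level by level. With function symbols pair/2, the terms of depth ≤ k are the 2 constants together with each function applied to depth-≤(k−1) tuples, so N_k = 2 + N_{k-1}^2.
  N_0 = 2
  N_1 = 2 + 2^2 = 6
  N_2 = 2 + 6^2 = 38
So there are 38 ground terms available for substitution.
The clause has 1 distinct variable (v), which appears in the body. In the free term algebra distinct substitutions yield syntactically distinct ground instances.
Number of ground instances = 38.

38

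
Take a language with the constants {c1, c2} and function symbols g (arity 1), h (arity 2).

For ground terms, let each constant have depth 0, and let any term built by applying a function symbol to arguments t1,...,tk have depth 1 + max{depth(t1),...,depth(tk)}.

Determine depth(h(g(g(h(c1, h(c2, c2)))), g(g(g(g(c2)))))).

5

depth(h(c2, c2)) = 1 + max(0, 0) = 1
depth(h(c1, h(c2, c2))) = 1 + max(0, 1) = 2
depth(g(h(c1, h(c2, c2)))) = 1 + depth(h(c1, h(c2, c2))) = 1 + 2 = 3
depth(g(g(h(c1, h(c2, c2))))) = 1 + depth(g(h(c1, h(c2, c2)))) = 1 + 3 = 4
depth(g(c2)) = 1 + depth(c2) = 1 + 0 = 1
depth(g(g(c2))) = 1 + depth(g(c2)) = 1 + 1 = 2
depth(g(g(g(c2)))) = 1 + depth(g(g(c2))) = 1 + 2 = 3
depth(g(g(g(g(c2))))) = 1 + depth(g(g(g(c2)))) = 1 + 3 = 4
depth(h(g(g(h(c1, h(c2, c2)))), g(g(g(g(c2)))))) = 1 + max(4, 4) = 5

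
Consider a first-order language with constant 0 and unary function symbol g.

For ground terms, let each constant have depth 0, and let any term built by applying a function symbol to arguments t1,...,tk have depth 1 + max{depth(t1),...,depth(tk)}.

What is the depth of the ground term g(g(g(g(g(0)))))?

5

depth(g(0)) = 1 + depth(0) = 1 + 0 = 1
depth(g(g(0))) = 1 + depth(g(0)) = 1 + 1 = 2
depth(g(g(g(0)))) = 1 + depth(g(g(0))) = 1 + 2 = 3
depth(g(g(g(g(0))))) = 1 + depth(g(g(g(0)))) = 1 + 3 = 4
depth(g(g(g(g(g(0)))))) = 1 + depth(g(g(g(g(0))))) = 1 + 4 = 5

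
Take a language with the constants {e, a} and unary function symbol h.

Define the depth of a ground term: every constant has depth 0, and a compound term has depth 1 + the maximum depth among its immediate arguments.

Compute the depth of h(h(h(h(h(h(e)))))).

depth(h(e)) = 1 + depth(e) = 1 + 0 = 1
depth(h(h(e))) = 1 + depth(h(e)) = 1 + 1 = 2
depth(h(h(h(e)))) = 1 + depth(h(h(e))) = 1 + 2 = 3
depth(h(h(h(h(e))))) = 1 + depth(h(h(h(e)))) = 1 + 3 = 4
depth(h(h(h(h(h(e)))))) = 1 + depth(h(h(h(h(e))))) = 1 + 4 = 5
depth(h(h(h(h(h(h(e))))))) = 1 + depth(h(h(h(h(h(e)))))) = 1 + 5 = 6

6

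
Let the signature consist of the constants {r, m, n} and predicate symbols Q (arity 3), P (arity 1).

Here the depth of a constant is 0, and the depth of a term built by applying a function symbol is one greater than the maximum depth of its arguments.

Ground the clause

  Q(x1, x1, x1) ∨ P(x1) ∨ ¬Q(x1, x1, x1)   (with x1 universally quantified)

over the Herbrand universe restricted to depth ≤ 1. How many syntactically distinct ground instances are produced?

Ground terms of depth ≤ 1:
  With no function symbols every ground term is a constant, so there are exactly 3 ground terms at every depth bound.
  N_0 = 3
  N_1 = 3
So there are 3 ground terms available for substitution.
The clause has 1 distinct variable (x1), which appears in the body. In the free term algebra distinct substitutions yield syntactically distinct ground instances.
Number of ground instances = 3.

3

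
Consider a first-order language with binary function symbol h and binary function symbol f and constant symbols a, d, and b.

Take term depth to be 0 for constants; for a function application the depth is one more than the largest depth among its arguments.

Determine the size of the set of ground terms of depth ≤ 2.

885

Let N_k = |{terms of depth ≤ k}|. Then N_0 = 3 and N_k = 3 + N_{k-1}^2 + N_{k-1}^2 for k ≥ 1 (one summand per function symbol, arity giving the exponent).
N_0 = 3
N_1 = 3 + 3^2 + 3^2 = 21
N_2 = 3 + 21^2 + 21^2 = 885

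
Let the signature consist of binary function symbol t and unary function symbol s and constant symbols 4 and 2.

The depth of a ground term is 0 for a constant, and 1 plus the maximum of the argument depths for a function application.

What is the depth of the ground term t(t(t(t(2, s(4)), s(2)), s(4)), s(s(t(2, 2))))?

5

depth(s(4)) = 1 + depth(4) = 1 + 0 = 1
depth(t(2, s(4))) = 1 + max(0, 1) = 2
depth(s(2)) = 1 + depth(2) = 1 + 0 = 1
depth(t(t(2, s(4)), s(2))) = 1 + max(2, 1) = 3
depth(t(t(t(2, s(4)), s(2)), s(4))) = 1 + max(3, 1) = 4
depth(t(2, 2)) = 1 + max(0, 0) = 1
depth(s(t(2, 2))) = 1 + depth(t(2, 2)) = 1 + 1 = 2
depth(s(s(t(2, 2)))) = 1 + depth(s(t(2, 2))) = 1 + 2 = 3
depth(t(t(t(t(2, s(4)), s(2)), s(4)), s(s(t(2, 2))))) = 1 + max(4, 3) = 5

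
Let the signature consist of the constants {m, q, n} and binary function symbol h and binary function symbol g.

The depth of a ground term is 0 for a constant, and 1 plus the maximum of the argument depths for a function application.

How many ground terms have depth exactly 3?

Let N_k = |{terms of depth ≤ k}|. Then N_0 = 3 and N_k = 3 + N_{k-1}^2 + N_{k-1}^2 for k ≥ 1 (one summand per function symbol, arity giving the exponent).
N_0 = 3
N_1 = 3 + 3^2 + 3^2 = 21
N_2 = 3 + 21^2 + 21^2 = 885
N_3 = 3 + 885^2 + 885^2 = 1566453
Terms of depth exactly 3: N_3 − N_2 = 1566453 − 885 = 1565568.

1565568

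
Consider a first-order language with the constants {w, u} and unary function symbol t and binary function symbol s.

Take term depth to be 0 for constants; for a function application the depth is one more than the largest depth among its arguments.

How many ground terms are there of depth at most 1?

Let N_k = |{terms of depth ≤ k}|. Then N_0 = 2 and N_k = 2 + N_{k-1} + N_{k-1}^2 for k ≥ 1 (one summand per function symbol, arity giving the exponent).
N_0 = 2
N_1 = 2 + 2 + 2^2 = 8
Explicitly: w, u, t(w), t(u), s(w, w), s(w, u), s(u, w), s(u, u).

8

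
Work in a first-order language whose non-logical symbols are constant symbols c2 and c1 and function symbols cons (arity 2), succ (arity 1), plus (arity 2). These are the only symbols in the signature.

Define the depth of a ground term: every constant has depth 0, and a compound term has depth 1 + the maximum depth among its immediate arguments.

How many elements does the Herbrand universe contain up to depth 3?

182712

Let N_k count ground terms of depth at most k. Each non-constant term of depth ≤ k is some function symbol applied to depth-≤(k−1) arguments, giving N_k = 2 + N_{k-1}^2 + N_{k-1} + N_{k-1}^2.
N_0 = 2
N_1 = 2 + 2^2 + 2 + 2^2 = 12
N_2 = 2 + 12^2 + 12 + 12^2 = 302
N_3 = 2 + 302^2 + 302 + 302^2 = 182712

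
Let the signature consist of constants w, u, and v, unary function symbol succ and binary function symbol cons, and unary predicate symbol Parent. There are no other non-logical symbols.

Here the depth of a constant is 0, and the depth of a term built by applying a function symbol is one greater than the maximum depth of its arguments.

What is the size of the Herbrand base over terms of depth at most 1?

First count ground terms of depth ≤ 1.
Count level by level. With function symbols succ/1, cons/2, the terms of depth ≤ k are the 3 constants together with each function applied to depth-≤(k−1) tuples, so N_k = 3 + N_{k-1} + N_{k-1}^2.
N_0 = 3
N_1 = 3 + 3 + 3^2 = 15
So |H| = 15.
Ground atoms are formed by filling each argument slot of a predicate with a term from H, so an r-ary predicate gives |H|^r atoms:
  Parent: 15
Total ground atoms: 15.

15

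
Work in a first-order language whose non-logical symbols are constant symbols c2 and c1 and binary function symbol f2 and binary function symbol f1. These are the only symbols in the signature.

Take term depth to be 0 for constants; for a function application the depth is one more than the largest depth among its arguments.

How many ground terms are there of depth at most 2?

202

Let N_k = |{terms of depth ≤ k}|. Then N_0 = 2 and N_k = 2 + N_{k-1}^2 + N_{k-1}^2 for k ≥ 1 (one summand per function symbol, arity giving the exponent).
N_0 = 2
N_1 = 2 + 2^2 + 2^2 = 10
N_2 = 2 + 10^2 + 10^2 = 202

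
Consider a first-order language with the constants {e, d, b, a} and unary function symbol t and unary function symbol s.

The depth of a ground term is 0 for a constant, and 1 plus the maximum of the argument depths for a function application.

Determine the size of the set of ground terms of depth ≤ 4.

124

If N_k denotes the number of depth-≤k ground terms, the 4 constants give N_0 = 4, and each function symbol of arity r contributes N_{k-1}^r new terms at level k: N_k = 4 + N_{k-1} + N_{k-1}.
N_0 = 4
N_1 = 4 + 4 + 4 = 12
N_2 = 4 + 12 + 12 = 28
N_3 = 4 + 28 + 28 = 60
N_4 = 4 + 60 + 60 = 124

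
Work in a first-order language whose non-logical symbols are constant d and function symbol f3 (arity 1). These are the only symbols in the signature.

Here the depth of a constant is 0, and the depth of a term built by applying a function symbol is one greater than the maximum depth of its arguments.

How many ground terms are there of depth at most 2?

3

Let N_k count ground terms of depth at most k. Each non-constant term of depth ≤ k is some function symbol applied to depth-≤(k−1) arguments, giving N_k = 1 + N_{k-1}.
N_0 = 1
N_1 = 1 + 1 = 2
N_2 = 1 + 2 = 3
Explicitly: d, f3(d), f3(f3(d)).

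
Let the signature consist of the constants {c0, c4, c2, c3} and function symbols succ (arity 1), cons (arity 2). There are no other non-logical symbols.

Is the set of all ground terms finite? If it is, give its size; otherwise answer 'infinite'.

The signature has at least one function symbol (succ, arity 1) and at least one constant (c0).
Iterating succ gives infinitely many distinct ground terms: c0, succ(c0), succ(succ(c0)), ...
So the Herbrand universe is infinite.

infinite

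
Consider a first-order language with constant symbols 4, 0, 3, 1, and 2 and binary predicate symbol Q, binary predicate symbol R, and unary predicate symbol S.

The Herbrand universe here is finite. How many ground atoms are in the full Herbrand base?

With no function symbols, the Herbrand universe is just the 5 constants.
Ground atoms per predicate: Q: 5^2 = 25, R: 5^2 = 25, S: 5.
Herbrand base size = 25 + 25 + 5 = 55.

55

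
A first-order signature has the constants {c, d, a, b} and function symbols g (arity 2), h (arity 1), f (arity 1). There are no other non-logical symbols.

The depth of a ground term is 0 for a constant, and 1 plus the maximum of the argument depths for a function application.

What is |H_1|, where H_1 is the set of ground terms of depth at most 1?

Write N_k for the number of ground terms of depth ≤ k. A term of depth ≤ k is either a constant or a function symbol applied to arguments of depth ≤ k−1, so N_k = 4 + N_{k-1}^2 + N_{k-1} + N_{k-1}.
N_0 = 4
N_1 = 4 + 4^2 + 4 + 4 = 28

28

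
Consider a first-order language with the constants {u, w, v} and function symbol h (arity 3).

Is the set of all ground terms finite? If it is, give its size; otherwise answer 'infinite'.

The signature has at least one function symbol (h, arity 3) and at least one constant (u).
Iterating h gives infinitely many distinct ground terms: u, h(u, u, u), h(h(u, u, u), h(u, u, u), h(u, u, u)), ...
So the Herbrand universe is infinite.

infinite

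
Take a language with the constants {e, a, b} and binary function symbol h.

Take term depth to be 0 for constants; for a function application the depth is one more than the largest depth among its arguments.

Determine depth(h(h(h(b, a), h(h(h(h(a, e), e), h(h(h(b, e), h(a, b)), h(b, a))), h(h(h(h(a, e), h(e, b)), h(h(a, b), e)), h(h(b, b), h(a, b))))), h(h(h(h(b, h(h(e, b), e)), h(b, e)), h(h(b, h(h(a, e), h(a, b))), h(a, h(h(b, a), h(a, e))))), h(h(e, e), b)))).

7

depth(h(b, a)) = 1 + max(0, 0) = 1
depth(h(a, e)) = 1 + max(0, 0) = 1
depth(h(h(a, e), e)) = 1 + max(1, 0) = 2
depth(h(b, e)) = 1 + max(0, 0) = 1
depth(h(a, b)) = 1 + max(0, 0) = 1
depth(h(h(b, e), h(a, b))) = 1 + max(1, 1) = 2
depth(h(h(h(b, e), h(a, b)), h(b, a))) = 1 + max(2, 1) = 3
depth(h(h(h(a, e), e), h(h(h(b, e), h(a, b)), h(b, a)))) = 1 + max(2, 3) = 4
depth(h(e, b)) = 1 + max(0, 0) = 1
depth(h(h(a, e), h(e, b))) = 1 + max(1, 1) = 2
depth(h(h(a, b), e)) = 1 + max(1, 0) = 2
depth(h(h(h(a, e), h(e, b)), h(h(a, b), e))) = 1 + max(2, 2) = 3
depth(h(b, b)) = 1 + max(0, 0) = 1
depth(h(h(b, b), h(a, b))) = 1 + max(1, 1) = 2
depth(h(h(h(h(a, e), h(e, b)), h(h(a, b), e)), h(h(b, b), h(a, b)))) = 1 + max(3, 2) = 4
depth(h(h(h(h(a, e), e), h(h(h(b, e), h(a, b)), h(b, a))), h(h(h(h(a, e), h(e, b)), h(h(a, b), e)), h(h(b, b), h(a, b))))) = 1 + max(4, 4) = 5
depth(h(h(b, a), h(h(h(h(a, e), e), h(h(h(b, e), h(a, b)), h(b, a))), h(h(h(h(a, e), h(e, b)), h(h(a, b), e)), h(h(b, b), h(a, b)))))) = 1 + max(1, 5) = 6
depth(h(h(e, b), e)) = 1 + max(1, 0) = 2
depth(h(b, h(h(e, b), e))) = 1 + max(0, 2) = 3
depth(h(h(b, h(h(e, b), e)), h(b, e))) = 1 + max(3, 1) = 4
depth(h(h(a, e), h(a, b))) = 1 + max(1, 1) = 2
depth(h(b, h(h(a, e), h(a, b)))) = 1 + max(0, 2) = 3
depth(h(h(b, a), h(a, e))) = 1 + max(1, 1) = 2
depth(h(a, h(h(b, a), h(a, e)))) = 1 + max(0, 2) = 3
depth(h(h(b, h(h(a, e), h(a, b))), h(a, h(h(b, a), h(a, e))))) = 1 + max(3, 3) = 4
depth(h(h(h(b, h(h(e, b), e)), h(b, e)), h(h(b, h(h(a, e), h(a, b))), h(a, h(h(b, a), h(a, e)))))) = 1 + max(4, 4) = 5
depth(h(e, e)) = 1 + max(0, 0) = 1
depth(h(h(e, e), b)) = 1 + max(1, 0) = 2
depth(h(h(h(h(b, h(h(e, b), e)), h(b, e)), h(h(b, h(h(a, e), h(a, b))), h(a, h(h(b, a), h(a, e))))), h(h(e, e), b))) = 1 + max(5, 2) = 6
depth(h(h(h(b, a), h(h(h(h(a, e), e), h(h(h(b, e), h(a, b)), h(b, a))), h(h(h(h(a, e), h(e, b)), h(h(a, b), e)), h(h(b, b), h(a, b))))), h(h(h(h(b, h(h(e, b), e)), h(b, e)), h(h(b, h(h(a, e), h(a, b))), h(a, h(h(b, a), h(a, e))))), h(h(e, e), b)))) = 1 + max(6, 6) = 7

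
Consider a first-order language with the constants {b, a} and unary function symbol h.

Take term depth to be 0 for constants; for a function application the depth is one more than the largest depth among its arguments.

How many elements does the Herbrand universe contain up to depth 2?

6

Count level by level. With function symbols h/1, the terms of depth ≤ k are the 2 constants together with each function applied to depth-≤(k−1) tuples, so N_k = 2 + N_{k-1}.
N_0 = 2
N_1 = 2 + 2 = 4
N_2 = 2 + 4 = 6
Explicitly: b, a, h(b), h(a), h(h(b)), h(h(a)).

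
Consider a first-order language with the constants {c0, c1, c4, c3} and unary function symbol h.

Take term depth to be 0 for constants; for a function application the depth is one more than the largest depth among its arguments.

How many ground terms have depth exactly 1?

Let N_k count ground terms of depth at most k. Each non-constant term of depth ≤ k is some function symbol applied to depth-≤(k−1) arguments, giving N_k = 4 + N_{k-1}.
N_0 = 4
N_1 = 4 + 4 = 8
Terms of depth exactly 1: N_1 − N_0 = 8 − 4 = 4.

4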